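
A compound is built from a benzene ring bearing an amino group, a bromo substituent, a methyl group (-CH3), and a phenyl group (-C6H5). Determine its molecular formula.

C13H12BrN

Atom tally by fragment:
  benzene ring core → C:6 H:6
  (− 4 ring H displaced by substituents)
  + NH2 → N:1 H:2
  + Br → Br:1
  + CH3 → C:1 H:3
  + C6H5 → C:6 H:5
Element totals:
  C: 13
  H: 12
  Br: 1
  N: 1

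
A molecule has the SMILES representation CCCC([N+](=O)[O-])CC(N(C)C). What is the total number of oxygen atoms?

Atom tally by fragment:
  CH3 → C:1 H:3
  CH2 → C:1 H:2
  CH2 → C:1 H:2
  CH(NO2) → C:1 H:1 N:1 O:2
  CH2 → C:1 H:2
  CH2N(CH3)2 → C:3 H:8 N:1
Element totals:
  C: 8
  H: 18
  N: 2
  O: 2

2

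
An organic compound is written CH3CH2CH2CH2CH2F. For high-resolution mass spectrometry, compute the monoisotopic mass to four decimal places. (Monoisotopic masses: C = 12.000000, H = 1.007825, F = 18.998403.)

90.0845

Element totals:
  C: 5
  H: 11
  F: 1
Molecular formula: C5H11F.
  M = 5(12.0) + 11(1.007825) + 18.998403
    = 60.000000 + 11.086075 + 18.998403 = 90.084478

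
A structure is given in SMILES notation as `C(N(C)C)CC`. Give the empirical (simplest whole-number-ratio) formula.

Atom tally by fragment:
  (CH3)2NCH2 → C:3 H:8 N:1
  CH2 → C:1 H:2
  CH3 → C:1 H:3
Element totals:
  C: 5
  H: 13
  N: 1
Molecular formula: C5H13N.
gcd of subscripts (5, 13, 1) = 1, so the empirical formula equals the molecular formula.

C5H13N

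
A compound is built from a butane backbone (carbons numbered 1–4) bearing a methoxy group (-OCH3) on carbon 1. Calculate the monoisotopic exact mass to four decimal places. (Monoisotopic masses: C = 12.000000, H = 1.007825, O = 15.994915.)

Atom tally by fragment:
  CH3OCH2 → C:2 H:5 O:1
  CH2 → C:1 H:2
  CH2 → C:1 H:2
  CH3 → C:1 H:3
Element totals:
  C: 5
  H: 12
  O: 1
Molecular formula: C5H12O.
  M = 5(12.0) + 12(1.007825) + 15.994915
    = 60.000000 + 12.093900 + 15.994915 = 88.088815

88.0888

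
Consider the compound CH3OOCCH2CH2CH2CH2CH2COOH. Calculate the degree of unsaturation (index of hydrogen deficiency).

Atom tally by fragment:
  CH3OOCCH2 → C:3 H:5 O:2
  CH2 → C:1 H:2
  CH2 → C:1 H:2
  CH2 → C:1 H:2
  CH2COOH → C:2 H:3 O:2
Element totals:
  C: 8
  H: 14
  O: 4
Molecular formula: C8H14O4.
DoU = (2C + 2 + N − H − X) / 2 = (2·8 + 2 + 0 − 14 − 0) / 2 = 2.

2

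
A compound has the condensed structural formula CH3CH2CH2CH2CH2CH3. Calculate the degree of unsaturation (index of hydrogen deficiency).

Atom tally by fragment:
  CH3 → C:1 H:3
  CH2 → C:1 H:2
  CH2 → C:1 H:2
  CH2 → C:1 H:2
  CH2 → C:1 H:2
  CH3 → C:1 H:3
Element totals:
  C: 6
  H: 14
Molecular formula: C6H14.
DoU = (2C + 2 + N − H − X) / 2 = (2·6 + 2 + 0 − 14 − 0) / 2 = 0.

0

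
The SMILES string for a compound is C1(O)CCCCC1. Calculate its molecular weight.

100.16 g/mol

Atom tally by fragment:
  cyclohexane ring core → C:6 H:12
  (− 1 ring H displaced by substituents)
  + OH → O:1 H:1
Element totals:
  C: 6
  H: 12
  O: 1
Molecular formula: C6H12O.
  M = 6(12.011) + 12(1.008) + 15.999
    = 72.066 + 12.096 + 15.999 = 100.161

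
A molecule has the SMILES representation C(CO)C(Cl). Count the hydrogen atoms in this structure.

7

Atom tally by fragment:
  HOCH2CH2 → C:2 H:5 O:1
  CH2Cl → C:1 H:2 Cl:1
Element totals:
  C: 3
  H: 7
  Cl: 1
  O: 1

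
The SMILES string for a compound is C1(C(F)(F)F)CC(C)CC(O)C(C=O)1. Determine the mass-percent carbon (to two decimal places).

Atom tally by fragment:
  cyclohexane ring core → C:6 H:12
  (− 4 ring H displaced by substituents)
  + CF3 → C:1 F:3
  + CH3 → C:1 H:3
  + OH → O:1 H:1
  + CHO → C:1 H:1 O:1
Element totals:
  C: 9
  H: 13
  F: 3
  O: 2
Molecular formula: C9H13F3O2.
Molar mass = 210.195 g/mol.
Mass from C: 9 × 12.011 = 108.099 g/mol.
%C = 108.099 / 210.195 × 100 = 51.43%.

51.43%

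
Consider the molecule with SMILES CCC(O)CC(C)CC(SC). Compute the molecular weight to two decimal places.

176.32 g/mol

Atom tally by fragment:
  CH3 → C:1 H:3
  CH2 → C:1 H:2
  CH(OH) → C:1 H:2 O:1
  CH2 → C:1 H:2
  CH(CH3) → C:2 H:4
  CH2 → C:1 H:2
  CH2SCH3 → C:2 H:5 S:1
Element totals:
  C: 9
  H: 20
  O: 1
  S: 1
Molecular formula: C9H20OS.
  M = 9(12.011) + 20(1.008) + 15.999 + 32.06
    = 108.099 + 20.160 + 15.999 + 32.060 = 176.318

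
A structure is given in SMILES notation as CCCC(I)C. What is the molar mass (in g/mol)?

198.05 g/mol

Atom tally by fragment:
  CH3 → C:1 H:3
  CH2 → C:1 H:2
  CH2 → C:1 H:2
  CH(I) → C:1 H:1 I:1
  CH3 → C:1 H:3
Element totals:
  C: 5
  H: 11
  I: 1
Molecular formula: C5H11I.
  M = 5(12.011) + 11(1.008) + 126.904
    = 60.055 + 11.088 + 126.904 = 198.047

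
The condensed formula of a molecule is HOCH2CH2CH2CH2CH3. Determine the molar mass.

Atom tally by fragment:
  HOCH2CH2 → C:2 H:5 O:1
  CH2 → C:1 H:2
  CH2 → C:1 H:2
  CH3 → C:1 H:3
Element totals:
  C: 5
  H: 12
  O: 1
Molecular formula: C5H12O.
  M = 5(12.011) + 12(1.008) + 15.999
    = 60.055 + 12.096 + 15.999 = 88.150

88.15 g/mol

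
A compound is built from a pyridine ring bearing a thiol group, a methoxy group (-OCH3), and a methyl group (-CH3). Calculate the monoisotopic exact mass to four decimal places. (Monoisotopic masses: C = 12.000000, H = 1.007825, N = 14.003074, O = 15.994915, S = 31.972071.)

Atom tally by fragment:
  pyridine ring core → C:5 H:5 N:1
  (− 3 ring H displaced by substituents)
  + SH → S:1 H:1
  + OCH3 → C:1 H:3 O:1
  + CH3 → C:1 H:3
Element totals:
  C: 7
  H: 9
  N: 1
  O: 1
  S: 1
Molecular formula: C7H9NOS.
  M = 7(12.0) + 9(1.007825) + 14.003074 + 15.994915 + 31.972071
    = 84.000000 + 9.070425 + 14.003074 + 15.994915 + 31.972071 = 155.040485

155.0405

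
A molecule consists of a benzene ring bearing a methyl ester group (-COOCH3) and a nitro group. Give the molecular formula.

C8H7NO4

Atom tally by fragment:
  benzene ring core → C:6 H:6
  (− 2 ring H displaced by substituents)
  + COOCH3 → C:2 H:3 O:2
  + NO2 → N:1 O:2
Element totals:
  C: 8
  H: 7
  N: 1
  O: 4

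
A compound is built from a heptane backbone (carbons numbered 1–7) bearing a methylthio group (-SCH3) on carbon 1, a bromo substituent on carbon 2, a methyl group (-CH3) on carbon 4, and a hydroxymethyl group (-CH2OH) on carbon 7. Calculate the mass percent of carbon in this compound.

44.61%

Atom tally by fragment:
  CH3SCH2 → C:2 H:5 S:1
  CH(Br) → C:1 H:1 Br:1
  CH2 → C:1 H:2
  CH(CH3) → C:2 H:4
  CH2 → C:1 H:2
  CH2 → C:1 H:2
  CH2CH2OH → C:2 H:5 O:1
Element totals:
  C: 10
  H: 21
  Br: 1
  O: 1
  S: 1
Molecular formula: C10H21BrOS.
Molar mass = 269.241 g/mol.
Mass from C: 10 × 12.011 = 120.110 g/mol.
%C = 120.110 / 269.241 × 100 = 44.61%.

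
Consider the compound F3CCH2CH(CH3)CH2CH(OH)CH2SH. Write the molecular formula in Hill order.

Element totals:
  C: 7
  H: 13
  F: 3
  O: 1
  S: 1

C7H13F3OS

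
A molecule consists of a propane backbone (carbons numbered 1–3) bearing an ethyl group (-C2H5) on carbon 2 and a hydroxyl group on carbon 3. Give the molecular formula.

C5H12O

Atom tally by fragment:
  CH3 → C:1 H:3
  CH(C2H5) → C:3 H:6
  CH2OH → C:1 H:3 O:1
Element totals:
  C: 5
  H: 12
  O: 1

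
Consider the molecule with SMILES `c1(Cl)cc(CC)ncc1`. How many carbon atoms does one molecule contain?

Atom tally by fragment:
  pyridine ring core → C:5 H:5 N:1
  (− 2 ring H displaced by substituents)
  + Cl → Cl:1
  + C2H5 → C:2 H:5
Element totals:
  C: 7
  H: 8
  Cl: 1
  N: 1

7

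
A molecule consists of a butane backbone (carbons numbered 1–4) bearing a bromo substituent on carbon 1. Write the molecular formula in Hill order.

Atom tally by fragment:
  BrCH2 → C:1 H:2 Br:1
  CH2 → C:1 H:2
  CH2 → C:1 H:2
  CH3 → C:1 H:3
Element totals:
  C: 4
  H: 9
  Br: 1

C4H9Br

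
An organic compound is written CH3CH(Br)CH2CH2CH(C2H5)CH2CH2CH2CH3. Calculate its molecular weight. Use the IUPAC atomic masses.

Atom tally by fragment:
  CH3 → C:1 H:3
  CH(Br) → C:1 H:1 Br:1
  CH2 → C:1 H:2
  CH2 → C:1 H:2
  CH(C2H5) → C:3 H:6
  CH2 → C:1 H:2
  CH2 → C:1 H:2
  CH2 → C:1 H:2
  CH3 → C:1 H:3
Element totals:
  C: 11
  H: 23
  Br: 1
Molecular formula: C11H23Br.
  M = 11(12.011) + 23(1.008) + 79.904
    = 132.121 + 23.184 + 79.904 = 235.209

235.21 g/mol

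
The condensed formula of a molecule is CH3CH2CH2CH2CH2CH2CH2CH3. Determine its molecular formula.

C8H18

Element totals:
  C: 8
  H: 18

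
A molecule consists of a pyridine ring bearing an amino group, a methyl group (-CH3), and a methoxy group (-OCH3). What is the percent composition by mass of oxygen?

Atom tally by fragment:
  pyridine ring core → C:5 H:5 N:1
  (− 3 ring H displaced by substituents)
  + NH2 → N:1 H:2
  + CH3 → C:1 H:3
  + OCH3 → C:1 H:3 O:1
Element totals:
  C: 7
  H: 10
  N: 2
  O: 1
Molecular formula: C7H10N2O.
Molar mass = 138.170 g/mol.
Mass from O: 1 × 15.999 = 15.999 g/mol.
%O = 15.999 / 138.170 × 100 = 11.58%.

11.58%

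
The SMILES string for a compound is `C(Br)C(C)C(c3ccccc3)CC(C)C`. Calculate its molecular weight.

269.23 g/mol

Atom tally by fragment:
  BrCH2 → C:1 H:2 Br:1
  CH(CH3) → C:2 H:4
  CH(C6H5) → C:7 H:6
  CH2 → C:1 H:2
  CH(CH3) → C:2 H:4
  CH3 → C:1 H:3
Element totals:
  C: 14
  H: 21
  Br: 1
Molecular formula: C14H21Br.
  M = 14(12.011) + 21(1.008) + 79.904
    = 168.154 + 21.168 + 79.904 = 269.226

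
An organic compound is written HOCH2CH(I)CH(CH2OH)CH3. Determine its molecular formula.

Atom tally by fragment:
  HOCH2 → C:1 H:3 O:1
  CH(I) → C:1 H:1 I:1
  CH(CH2OH) → C:2 H:4 O:1
  CH3 → C:1 H:3
Element totals:
  C: 5
  H: 11
  I: 1
  O: 2

C5H11IO2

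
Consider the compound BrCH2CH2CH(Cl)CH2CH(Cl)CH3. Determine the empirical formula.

C6H11BrCl2

Atom tally by fragment:
  BrCH2 → C:1 H:2 Br:1
  CH2 → C:1 H:2
  CH(Cl) → C:1 H:1 Cl:1
  CH2 → C:1 H:2
  CH(Cl) → C:1 H:1 Cl:1
  CH3 → C:1 H:3
Element totals:
  C: 6
  H: 11
  Br: 1
  Cl: 2
Molecular formula: C6H11BrCl2.
gcd of subscripts (1, 6, 2, 11) = 1, so the empirical formula equals the molecular formula.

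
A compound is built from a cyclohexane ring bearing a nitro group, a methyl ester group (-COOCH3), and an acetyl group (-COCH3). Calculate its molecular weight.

229.23 g/mol

Atom tally by fragment:
  cyclohexane ring core → C:6 H:12
  (− 3 ring H displaced by substituents)
  + NO2 → N:1 O:2
  + COOCH3 → C:2 H:3 O:2
  + COCH3 → C:2 H:3 O:1
Element totals:
  C: 10
  H: 15
  N: 1
  O: 5
Molecular formula: C10H15NO5.
  M = 10(12.011) + 15(1.008) + 14.007 + 5(15.999)
    = 120.110 + 15.120 + 14.007 + 79.995 = 229.232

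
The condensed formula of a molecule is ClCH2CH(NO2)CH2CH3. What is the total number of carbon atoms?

4

Element totals:
  C: 4
  H: 8
  Cl: 1
  N: 1
  O: 2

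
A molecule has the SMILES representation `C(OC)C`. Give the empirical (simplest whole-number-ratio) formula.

Atom tally by fragment:
  CH3OCH2 → C:2 H:5 O:1
  CH3 → C:1 H:3
Element totals:
  C: 3
  H: 8
  O: 1
Molecular formula: C3H8O.
gcd of subscripts (3, 8, 1) = 1, so the empirical formula equals the molecular formula.

C3H8O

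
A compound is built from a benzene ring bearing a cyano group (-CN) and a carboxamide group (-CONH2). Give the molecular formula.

Atom tally by fragment:
  benzene ring core → C:6 H:6
  (− 2 ring H displaced by substituents)
  + CN → C:1 N:1
  + CONH2 → C:1 H:2 O:1 N:1
Element totals:
  C: 8
  H: 6
  N: 2
  O: 1

C8H6N2O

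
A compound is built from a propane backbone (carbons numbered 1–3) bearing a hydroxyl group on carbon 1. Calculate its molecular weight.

Atom tally by fragment:
  HOCH2 → C:1 H:3 O:1
  CH2 → C:1 H:2
  CH3 → C:1 H:3
Element totals:
  C: 3
  H: 8
  O: 1
Molecular formula: C3H8O.
  M = 3(12.011) + 8(1.008) + 15.999
    = 36.033 + 8.064 + 15.999 = 60.096

60.10 g/mol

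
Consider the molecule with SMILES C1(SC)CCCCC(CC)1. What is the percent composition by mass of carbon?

Atom tally by fragment:
  cyclohexane ring core → C:6 H:12
  (− 2 ring H displaced by substituents)
  + SCH3 → C:1 H:3 S:1
  + C2H5 → C:2 H:5
Element totals:
  C: 9
  H: 18
  S: 1
Molecular formula: C9H18S.
Molar mass = 158.303 g/mol.
Mass from C: 9 × 12.011 = 108.099 g/mol.
%C = 108.099 / 158.303 × 100 = 68.29%.

68.29%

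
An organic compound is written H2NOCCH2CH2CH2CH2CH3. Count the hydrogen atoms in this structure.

13

Atom tally by fragment:
  H2NOCCH2 → C:2 H:4 O:1 N:1
  CH2 → C:1 H:2
  CH2 → C:1 H:2
  CH2 → C:1 H:2
  CH3 → C:1 H:3
Element totals:
  C: 6
  H: 13
  N: 1
  O: 1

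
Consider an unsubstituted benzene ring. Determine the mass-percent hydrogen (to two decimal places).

7.74%

Atom tally by fragment:
  benzene ring core → C:6 H:6
Element totals:
  C: 6
  H: 6
Molecular formula: C6H6.
Molar mass = 78.114 g/mol.
Mass from H: 6 × 1.008 = 6.048 g/mol.
%H = 6.048 / 78.114 × 100 = 7.74%.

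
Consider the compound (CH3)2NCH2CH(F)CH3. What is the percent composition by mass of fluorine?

18.07%

Atom tally by fragment:
  (CH3)2NCH2 → C:3 H:8 N:1
  CH(F) → C:1 H:1 F:1
  CH3 → C:1 H:3
Element totals:
  C: 5
  H: 12
  F: 1
  N: 1
Molecular formula: C5H12FN.
Molar mass = 105.156 g/mol.
Mass from F: 1 × 18.998 = 18.998 g/mol.
%F = 18.998 / 105.156 × 100 = 18.07%.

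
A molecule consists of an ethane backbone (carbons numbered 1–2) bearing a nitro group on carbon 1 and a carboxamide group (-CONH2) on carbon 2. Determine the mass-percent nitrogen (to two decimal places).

Atom tally by fragment:
  O2NCH2 → C:1 H:2 N:1 O:2
  CH2CONH2 → C:2 H:4 O:1 N:1
Element totals:
  C: 3
  H: 6
  N: 2
  O: 3
Molecular formula: C3H6N2O3.
Molar mass = 118.092 g/mol.
Mass from N: 2 × 14.007 = 28.014 g/mol.
%N = 28.014 / 118.092 × 100 = 23.72%.

23.72%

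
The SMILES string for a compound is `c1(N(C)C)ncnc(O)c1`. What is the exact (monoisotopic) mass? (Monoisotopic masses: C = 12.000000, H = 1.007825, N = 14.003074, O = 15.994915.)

Atom tally by fragment:
  pyrimidine ring core → C:4 H:4 N:2
  (− 2 ring H displaced by substituents)
  + N(CH3)2 → N:1 C:2 H:6
  + OH → O:1 H:1
Element totals:
  C: 6
  H: 9
  N: 3
  O: 1
Molecular formula: C6H9N3O.
  M = 6(12.0) + 9(1.007825) + 3(14.003074) + 15.994915
    = 72.000000 + 9.070425 + 42.009222 + 15.994915 = 139.074562

139.0746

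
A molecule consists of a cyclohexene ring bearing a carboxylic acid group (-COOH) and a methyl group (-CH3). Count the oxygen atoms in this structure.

2

Atom tally by fragment:
  cyclohexene ring core → C:6 H:10
  (− 2 ring H displaced by substituents)
  + COOH → C:1 H:1 O:2
  + CH3 → C:1 H:3
Element totals:
  C: 8
  H: 12
  O: 2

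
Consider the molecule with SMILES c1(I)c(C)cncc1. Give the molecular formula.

C6H6IN

Atom tally by fragment:
  pyridine ring core → C:5 H:5 N:1
  (− 2 ring H displaced by substituents)
  + I → I:1
  + CH3 → C:1 H:3
Element totals:
  C: 6
  H: 6
  I: 1
  N: 1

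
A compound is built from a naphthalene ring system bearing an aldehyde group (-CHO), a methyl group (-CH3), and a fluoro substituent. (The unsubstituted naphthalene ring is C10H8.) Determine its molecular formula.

C12H9FO

Atom tally by fragment:
  naphthalene ring system core → C:10 H:8
  (− 3 ring H displaced by substituents)
  + CHO → C:1 H:1 O:1
  + CH3 → C:1 H:3
  + F → F:1
Element totals:
  C: 12
  H: 9
  F: 1
  O: 1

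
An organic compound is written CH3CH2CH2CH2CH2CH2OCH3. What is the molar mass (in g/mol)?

Atom tally by fragment:
  CH3 → C:1 H:3
  CH2 → C:1 H:2
  CH2 → C:1 H:2
  CH2 → C:1 H:2
  CH2 → C:1 H:2
  CH2OCH3 → C:2 H:5 O:1
Element totals:
  C: 7
  H: 16
  O: 1
Molecular formula: C7H16O.
  M = 7(12.011) + 16(1.008) + 15.999
    = 84.077 + 16.128 + 15.999 = 116.204

116.20 g/mol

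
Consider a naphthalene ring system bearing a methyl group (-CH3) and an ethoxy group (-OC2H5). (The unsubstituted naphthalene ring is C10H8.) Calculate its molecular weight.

Atom tally by fragment:
  naphthalene ring system core → C:10 H:8
  (− 2 ring H displaced by substituents)
  + CH3 → C:1 H:3
  + OC2H5 → C:2 H:5 O:1
Element totals:
  C: 13
  H: 14
  O: 1
Molecular formula: C13H14O.
  M = 13(12.011) + 14(1.008) + 15.999
    = 156.143 + 14.112 + 15.999 = 186.254

186.25 g/mol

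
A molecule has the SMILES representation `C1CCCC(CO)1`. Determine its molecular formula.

C6H12O

Atom tally by fragment:
  cyclopentane ring core → C:5 H:10
  (− 1 ring H displaced by substituents)
  + CH2OH → C:1 H:3 O:1
Element totals:
  C: 6
  H: 12
  O: 1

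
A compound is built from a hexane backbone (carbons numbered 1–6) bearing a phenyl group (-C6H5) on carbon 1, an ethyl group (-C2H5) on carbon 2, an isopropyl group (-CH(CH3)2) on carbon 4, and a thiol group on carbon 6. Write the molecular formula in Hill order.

Atom tally by fragment:
  C6H5CH2 → C:7 H:7
  CH(C2H5) → C:3 H:6
  CH2 → C:1 H:2
  CH(CH(CH3)2) → C:4 H:8
  CH2 → C:1 H:2
  CH2SH → C:1 H:3 S:1
Element totals:
  C: 17
  H: 28
  S: 1

C17H28S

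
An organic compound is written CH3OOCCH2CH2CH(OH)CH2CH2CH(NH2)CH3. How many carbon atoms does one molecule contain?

Element totals:
  C: 9
  H: 19
  N: 1
  O: 3

9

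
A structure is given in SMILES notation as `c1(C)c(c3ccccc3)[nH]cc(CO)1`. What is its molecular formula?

Atom tally by fragment:
  pyrrole ring core → C:4 H:5 N:1
  (− 3 ring H displaced by substituents)
  + CH3 → C:1 H:3
  + C6H5 → C:6 H:5
  + CH2OH → C:1 H:3 O:1
Element totals:
  C: 12
  H: 13
  N: 1
  O: 1

C12H13NO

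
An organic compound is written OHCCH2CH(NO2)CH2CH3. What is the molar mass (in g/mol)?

131.13 g/mol

Atom tally by fragment:
  OHCCH2 → C:2 H:3 O:1
  CH(NO2) → C:1 H:1 N:1 O:2
  CH2 → C:1 H:2
  CH3 → C:1 H:3
Element totals:
  C: 5
  H: 9
  N: 1
  O: 3
Molecular formula: C5H9NO3.
  M = 5(12.011) + 9(1.008) + 14.007 + 3(15.999)
    = 60.055 + 9.072 + 14.007 + 47.997 = 131.131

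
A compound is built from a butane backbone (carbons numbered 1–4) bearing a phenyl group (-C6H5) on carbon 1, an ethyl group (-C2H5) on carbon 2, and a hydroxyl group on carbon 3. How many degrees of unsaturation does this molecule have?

Atom tally by fragment:
  C6H5CH2 → C:7 H:7
  CH(C2H5) → C:3 H:6
  CH(OH) → C:1 H:2 O:1
  CH3 → C:1 H:3
Element totals:
  C: 12
  H: 18
  O: 1
Molecular formula: C12H18O.
DoU = (2C + 2 + N − H − X) / 2 = (2·12 + 2 + 0 − 18 − 0) / 2 = 4.

4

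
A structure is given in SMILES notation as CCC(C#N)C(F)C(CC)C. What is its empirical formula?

Atom tally by fragment:
  CH3 → C:1 H:3
  CH2 → C:1 H:2
  CH(CN) → C:2 H:1 N:1
  CH(F) → C:1 H:1 F:1
  CH(C2H5) → C:3 H:6
  CH3 → C:1 H:3
Element totals:
  C: 9
  H: 16
  F: 1
  N: 1
Molecular formula: C9H16FN.
gcd of subscripts (9, 1, 16, 1) = 1, so the empirical formula equals the molecular formula.

C9H16FN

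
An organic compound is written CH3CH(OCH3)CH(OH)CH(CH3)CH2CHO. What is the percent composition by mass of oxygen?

29.96%

Element totals:
  C: 8
  H: 16
  O: 3
Molecular formula: C8H16O3.
Molar mass = 160.213 g/mol.
Mass from O: 3 × 15.999 = 47.997 g/mol.
%O = 47.997 / 160.213 × 100 = 29.96%.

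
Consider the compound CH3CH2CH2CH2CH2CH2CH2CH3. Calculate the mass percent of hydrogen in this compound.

Element totals:
  C: 8
  H: 18
Molecular formula: C8H18.
Molar mass = 114.232 g/mol.
Mass from H: 18 × 1.008 = 18.144 g/mol.
%H = 18.144 / 114.232 × 100 = 15.88%.

15.88%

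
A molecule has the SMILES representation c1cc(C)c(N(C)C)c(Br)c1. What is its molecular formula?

C9H12BrN

Atom tally by fragment:
  benzene ring core → C:6 H:6
  (− 3 ring H displaced by substituents)
  + CH3 → C:1 H:3
  + N(CH3)2 → N:1 C:2 H:6
  + Br → Br:1
Element totals:
  C: 9
  H: 12
  Br: 1
  N: 1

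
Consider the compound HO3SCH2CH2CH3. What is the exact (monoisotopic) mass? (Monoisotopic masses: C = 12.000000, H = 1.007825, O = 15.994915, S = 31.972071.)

124.0194

Element totals:
  C: 3
  H: 8
  O: 3
  S: 1
Molecular formula: C3H8O3S.
  M = 3(12.0) + 8(1.007825) + 3(15.994915) + 31.972071
    = 36.000000 + 8.062600 + 47.984745 + 31.972071 = 124.019416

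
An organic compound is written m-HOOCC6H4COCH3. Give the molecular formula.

Atom tally by fragment:
  benzene ring core → C:6 H:6
  (− 2 ring H displaced by substituents)
  + COOH → C:1 H:1 O:2
  + COCH3 → C:2 H:3 O:1
Element totals:
  C: 9
  H: 8
  O: 3

C9H8O3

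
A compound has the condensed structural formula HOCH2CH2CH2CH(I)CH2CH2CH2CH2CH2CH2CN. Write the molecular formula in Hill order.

C11H20INO

Atom tally by fragment:
  HOCH2 → C:1 H:3 O:1
  CH2 → C:1 H:2
  CH2 → C:1 H:2
  CH(I) → C:1 H:1 I:1
  CH2 → C:1 H:2
  CH2 → C:1 H:2
  CH2 → C:1 H:2
  CH2 → C:1 H:2
  CH2 → C:1 H:2
  CH2CN → C:2 H:2 N:1
Element totals:
  C: 11
  H: 20
  I: 1
  N: 1
  O: 1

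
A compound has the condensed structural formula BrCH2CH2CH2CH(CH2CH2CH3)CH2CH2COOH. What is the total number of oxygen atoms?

Atom tally by fragment:
  BrCH2 → C:1 H:2 Br:1
  CH2 → C:1 H:2
  CH2 → C:1 H:2
  CH(CH2CH2CH3) → C:4 H:8
  CH2 → C:1 H:2
  CH2COOH → C:2 H:3 O:2
Element totals:
  C: 10
  H: 19
  Br: 1
  O: 2

2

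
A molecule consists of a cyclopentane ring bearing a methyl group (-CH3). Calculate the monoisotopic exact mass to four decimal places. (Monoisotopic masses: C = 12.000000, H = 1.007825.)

84.0939

Atom tally by fragment:
  cyclopentane ring core → C:5 H:10
  (− 1 ring H displaced by substituents)
  + CH3 → C:1 H:3
Element totals:
  C: 6
  H: 12
Molecular formula: C6H12.
  M = 6(12.0) + 12(1.007825)
    = 72.000000 + 12.093900 = 84.093900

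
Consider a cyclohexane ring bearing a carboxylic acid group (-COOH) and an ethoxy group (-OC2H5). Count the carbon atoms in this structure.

Atom tally by fragment:
  cyclohexane ring core → C:6 H:12
  (− 2 ring H displaced by substituents)
  + COOH → C:1 H:1 O:2
  + OC2H5 → C:2 H:5 O:1
Element totals:
  C: 9
  H: 16
  O: 3

9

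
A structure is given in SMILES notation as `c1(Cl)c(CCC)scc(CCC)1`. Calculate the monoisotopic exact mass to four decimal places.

Atom tally by fragment:
  thiophene ring core → C:4 H:4 S:1
  (− 3 ring H displaced by substituents)
  + Cl → Cl:1
  + CH2CH2CH3 → C:3 H:7
  + CH2CH2CH3 → C:3 H:7
Element totals:
  C: 10
  H: 15
  Cl: 1
  S: 1
Molecular formula: C10H15ClS.
  M = 10(12.0) + 15(1.007825) + 34.968853 + 31.972071
    = 120.000000 + 15.117375 + 34.968853 + 31.972071 = 202.058299

202.0583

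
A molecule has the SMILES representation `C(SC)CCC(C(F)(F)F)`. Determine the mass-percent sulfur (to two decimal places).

Atom tally by fragment:
  CH3SCH2 → C:2 H:5 S:1
  CH2 → C:1 H:2
  CH2 → C:1 H:2
  CH2CF3 → C:2 H:2 F:3
Element totals:
  C: 6
  H: 11
  F: 3
  S: 1
Molecular formula: C6H11F3S.
Molar mass = 172.208 g/mol.
Mass from S: 1 × 32.06 = 32.060 g/mol.
%S = 32.060 / 172.208 × 100 = 18.62%.

18.62%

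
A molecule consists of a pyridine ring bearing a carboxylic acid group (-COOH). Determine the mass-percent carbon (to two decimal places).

Atom tally by fragment:
  pyridine ring core → C:5 H:5 N:1
  (− 1 ring H displaced by substituents)
  + COOH → C:1 H:1 O:2
Element totals:
  C: 6
  H: 5
  N: 1
  O: 2
Molecular formula: C6H5NO2.
Molar mass = 123.111 g/mol.
Mass from C: 6 × 12.011 = 72.066 g/mol.
%C = 72.066 / 123.111 × 100 = 58.54%.

58.54%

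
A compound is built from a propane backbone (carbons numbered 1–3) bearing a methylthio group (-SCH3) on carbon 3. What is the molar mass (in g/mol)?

Atom tally by fragment:
  CH3 → C:1 H:3
  CH2 → C:1 H:2
  CH2SCH3 → C:2 H:5 S:1
Element totals:
  C: 4
  H: 10
  S: 1
Molecular formula: C4H10S.
  M = 4(12.011) + 10(1.008) + 32.06
    = 48.044 + 10.080 + 32.060 = 90.184

90.18 g/mol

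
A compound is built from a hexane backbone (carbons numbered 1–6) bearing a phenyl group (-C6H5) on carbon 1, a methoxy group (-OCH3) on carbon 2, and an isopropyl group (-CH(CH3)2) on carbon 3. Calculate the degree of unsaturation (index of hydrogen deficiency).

Atom tally by fragment:
  C6H5CH2 → C:7 H:7
  CH(OCH3) → C:2 H:4 O:1
  CH(CH(CH3)2) → C:4 H:8
  CH2 → C:1 H:2
  CH2 → C:1 H:2
  CH3 → C:1 H:3
Element totals:
  C: 16
  H: 26
  O: 1
Molecular formula: C16H26O.
DoU = (2C + 2 + N − H − X) / 2 = (2·16 + 2 + 0 − 26 − 0) / 2 = 4.

4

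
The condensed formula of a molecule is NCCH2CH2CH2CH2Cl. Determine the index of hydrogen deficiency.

Atom tally by fragment:
  NCCH2 → C:2 H:2 N:1
  CH2 → C:1 H:2
  CH2 → C:1 H:2
  CH2Cl → C:1 H:2 Cl:1
Element totals:
  C: 5
  H: 8
  Cl: 1
  N: 1
Molecular formula: C5H8ClN.
DoU = (2C + 2 + N − H − X) / 2 = (2·5 + 2 + 1 − 8 − 1) / 2 = 2.

2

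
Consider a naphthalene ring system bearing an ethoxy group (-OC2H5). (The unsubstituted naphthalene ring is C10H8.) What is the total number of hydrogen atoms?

Atom tally by fragment:
  naphthalene ring system core → C:10 H:8
  (− 1 ring H displaced by substituents)
  + OC2H5 → C:2 H:5 O:1
Element totals:
  C: 12
  H: 12
  O: 1

12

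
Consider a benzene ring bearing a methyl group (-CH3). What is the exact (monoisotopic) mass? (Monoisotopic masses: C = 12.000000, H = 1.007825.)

92.0626

Atom tally by fragment:
  benzene ring core → C:6 H:6
  (− 1 ring H displaced by substituents)
  + CH3 → C:1 H:3
Element totals:
  C: 7
  H: 8
Molecular formula: C7H8.
  M = 7(12.0) + 8(1.007825)
    = 84.000000 + 8.062600 = 92.062600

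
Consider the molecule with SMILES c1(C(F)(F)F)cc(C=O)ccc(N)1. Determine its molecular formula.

Atom tally by fragment:
  benzene ring core → C:6 H:6
  (− 3 ring H displaced by substituents)
  + CF3 → C:1 F:3
  + CHO → C:1 H:1 O:1
  + NH2 → N:1 H:2
Element totals:
  C: 8
  H: 6
  F: 3
  N: 1
  O: 1

C8H6F3NO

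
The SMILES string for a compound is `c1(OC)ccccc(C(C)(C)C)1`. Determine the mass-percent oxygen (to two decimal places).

Atom tally by fragment:
  benzene ring core → C:6 H:6
  (− 2 ring H displaced by substituents)
  + OCH3 → C:1 H:3 O:1
  + C(CH3)3 → C:4 H:9
Element totals:
  C: 11
  H: 16
  O: 1
Molecular formula: C11H16O.
Molar mass = 164.248 g/mol.
Mass from O: 1 × 15.999 = 15.999 g/mol.
%O = 15.999 / 164.248 × 100 = 9.74%.

9.74%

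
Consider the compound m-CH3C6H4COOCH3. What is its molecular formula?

Element totals:
  C: 9
  H: 10
  O: 2

C9H10O2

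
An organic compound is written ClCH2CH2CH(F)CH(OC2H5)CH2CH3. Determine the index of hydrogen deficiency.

0

Element totals:
  C: 8
  H: 16
  Cl: 1
  F: 1
  O: 1
Molecular formula: C8H16ClFO.
DoU = (2C + 2 + N − H − X) / 2 = (2·8 + 2 + 0 − 16 − 2) / 2 = 0.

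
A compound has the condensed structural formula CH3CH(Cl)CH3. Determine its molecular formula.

Atom tally by fragment:
  CH3 → C:1 H:3
  CH(Cl) → C:1 H:1 Cl:1
  CH3 → C:1 H:3
Element totals:
  C: 3
  H: 7
  Cl: 1

C3H7Cl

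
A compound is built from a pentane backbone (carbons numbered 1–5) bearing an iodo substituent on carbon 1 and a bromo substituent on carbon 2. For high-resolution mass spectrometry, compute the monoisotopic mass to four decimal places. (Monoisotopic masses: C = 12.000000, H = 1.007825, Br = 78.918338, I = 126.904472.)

275.9011

Atom tally by fragment:
  ICH2 → C:1 H:2 I:1
  CH(Br) → C:1 H:1 Br:1
  CH2 → C:1 H:2
  CH2 → C:1 H:2
  CH3 → C:1 H:3
Element totals:
  C: 5
  H: 10
  Br: 1
  I: 1
Molecular formula: C5H10BrI.
  M = 5(12.0) + 10(1.007825) + 78.918338 + 126.904472
    = 60.000000 + 10.078250 + 78.918338 + 126.904472 = 275.901060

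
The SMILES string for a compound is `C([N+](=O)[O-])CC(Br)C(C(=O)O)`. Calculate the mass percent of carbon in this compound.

Atom tally by fragment:
  O2NCH2 → C:1 H:2 N:1 O:2
  CH2 → C:1 H:2
  CH(Br) → C:1 H:1 Br:1
  CH2COOH → C:2 H:3 O:2
Element totals:
  C: 5
  H: 8
  Br: 1
  N: 1
  O: 4
Molecular formula: C5H8BrNO4.
Molar mass = 226.026 g/mol.
Mass from C: 5 × 12.011 = 60.055 g/mol.
%C = 60.055 / 226.026 × 100 = 26.57%.

26.57%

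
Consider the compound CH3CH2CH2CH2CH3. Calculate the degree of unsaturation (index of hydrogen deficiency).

Element totals:
  C: 5
  H: 12
Molecular formula: C5H12.
DoU = (2C + 2 + N − H − X) / 2 = (2·5 + 2 + 0 − 12 − 0) / 2 = 0.

0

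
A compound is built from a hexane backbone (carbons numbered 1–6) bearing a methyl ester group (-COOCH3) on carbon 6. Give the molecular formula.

C8H16O2

Atom tally by fragment:
  CH3 → C:1 H:3
  CH2 → C:1 H:2
  CH2 → C:1 H:2
  CH2 → C:1 H:2
  CH2 → C:1 H:2
  CH2COOCH3 → C:3 H:5 O:2
Element totals:
  C: 8
  H: 16
  O: 2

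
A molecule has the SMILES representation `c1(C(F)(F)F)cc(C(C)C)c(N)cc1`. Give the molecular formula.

Atom tally by fragment:
  benzene ring core → C:6 H:6
  (− 3 ring H displaced by substituents)
  + CF3 → C:1 F:3
  + CH(CH3)2 → C:3 H:7
  + NH2 → N:1 H:2
Element totals:
  C: 10
  H: 12
  F: 3
  N: 1

C10H12F3N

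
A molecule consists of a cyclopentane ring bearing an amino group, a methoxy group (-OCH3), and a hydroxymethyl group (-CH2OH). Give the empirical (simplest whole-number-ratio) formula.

Atom tally by fragment:
  cyclopentane ring core → C:5 H:10
  (− 3 ring H displaced by substituents)
  + NH2 → N:1 H:2
  + OCH3 → C:1 H:3 O:1
  + CH2OH → C:1 H:3 O:1
Element totals:
  C: 7
  H: 15
  N: 1
  O: 2
Molecular formula: C7H15NO2.
gcd of subscripts (7, 15, 1, 2) = 1, so the empirical formula equals the molecular formula.

C7H15NO2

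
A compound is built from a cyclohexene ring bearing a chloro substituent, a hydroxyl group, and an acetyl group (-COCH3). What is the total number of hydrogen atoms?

11

Atom tally by fragment:
  cyclohexene ring core → C:6 H:10
  (− 3 ring H displaced by substituents)
  + Cl → Cl:1
  + OH → O:1 H:1
  + COCH3 → C:2 H:3 O:1
Element totals:
  C: 8
  H: 11
  Cl: 1
  O: 2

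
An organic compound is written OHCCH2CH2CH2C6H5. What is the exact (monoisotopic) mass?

Atom tally by fragment:
  OHCCH2 → C:2 H:3 O:1
  CH2 → C:1 H:2
  CH2C6H5 → C:7 H:7
Element totals:
  C: 10
  H: 12
  O: 1
Molecular formula: C10H12O.
  M = 10(12.0) + 12(1.007825) + 15.994915
    = 120.000000 + 12.093900 + 15.994915 = 148.088815

148.0888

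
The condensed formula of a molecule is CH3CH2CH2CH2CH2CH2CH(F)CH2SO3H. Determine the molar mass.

212.28 g/mol

Atom tally by fragment:
  CH3 → C:1 H:3
  CH2 → C:1 H:2
  CH2 → C:1 H:2
  CH2 → C:1 H:2
  CH2 → C:1 H:2
  CH2 → C:1 H:2
  CH(F) → C:1 H:1 F:1
  CH2SO3H → C:1 H:3 S:1 O:3
Element totals:
  C: 8
  H: 17
  F: 1
  O: 3
  S: 1
Molecular formula: C8H17FO3S.
  M = 8(12.011) + 17(1.008) + 18.998 + 3(15.999) + 32.06
    = 96.088 + 17.136 + 18.998 + 47.997 + 32.060 = 212.279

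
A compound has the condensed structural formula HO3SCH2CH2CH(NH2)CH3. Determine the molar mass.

153.20 g/mol

Atom tally by fragment:
  HO3SCH2 → C:1 H:3 S:1 O:3
  CH2 → C:1 H:2
  CH(NH2) → C:1 H:3 N:1
  CH3 → C:1 H:3
Element totals:
  C: 4
  H: 11
  N: 1
  O: 3
  S: 1
Molecular formula: C4H11NO3S.
  M = 4(12.011) + 11(1.008) + 14.007 + 3(15.999) + 32.06
    = 48.044 + 11.088 + 14.007 + 47.997 + 32.060 = 153.196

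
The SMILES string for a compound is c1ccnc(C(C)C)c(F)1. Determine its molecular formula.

Atom tally by fragment:
  pyridine ring core → C:5 H:5 N:1
  (− 2 ring H displaced by substituents)
  + CH(CH3)2 → C:3 H:7
  + F → F:1
Element totals:
  C: 8
  H: 10
  F: 1
  N: 1

C8H10FN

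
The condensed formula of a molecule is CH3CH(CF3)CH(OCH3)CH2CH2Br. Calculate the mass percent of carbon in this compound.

33.76%

Element totals:
  C: 7
  H: 12
  Br: 1
  F: 3
  O: 1
Molecular formula: C7H12BrF3O.
Molar mass = 249.070 g/mol.
Mass from C: 7 × 12.011 = 84.077 g/mol.
%C = 84.077 / 249.070 × 100 = 33.76%.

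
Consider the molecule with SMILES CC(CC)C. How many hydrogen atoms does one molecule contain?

Atom tally by fragment:
  CH3 → C:1 H:3
  CH(C2H5) → C:3 H:6
  CH3 → C:1 H:3
Element totals:
  C: 5
  H: 12

12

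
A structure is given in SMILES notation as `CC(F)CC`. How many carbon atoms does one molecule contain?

Atom tally by fragment:
  CH3 → C:1 H:3
  CH(F) → C:1 H:1 F:1
  CH2 → C:1 H:2
  CH3 → C:1 H:3
Element totals:
  C: 4
  H: 9
  F: 1

4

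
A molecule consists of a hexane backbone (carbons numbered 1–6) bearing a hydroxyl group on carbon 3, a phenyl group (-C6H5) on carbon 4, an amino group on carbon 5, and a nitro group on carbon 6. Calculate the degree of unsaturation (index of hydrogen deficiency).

Atom tally by fragment:
  CH3 → C:1 H:3
  CH2 → C:1 H:2
  CH(OH) → C:1 H:2 O:1
  CH(C6H5) → C:7 H:6
  CH(NH2) → C:1 H:3 N:1
  CH2NO2 → C:1 H:2 N:1 O:2
Element totals:
  C: 12
  H: 18
  N: 2
  O: 3
Molecular formula: C12H18N2O3.
DoU = (2C + 2 + N − H − X) / 2 = (2·12 + 2 + 2 − 18 − 0) / 2 = 5.

5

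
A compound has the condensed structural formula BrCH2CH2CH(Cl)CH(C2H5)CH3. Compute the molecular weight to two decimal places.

213.54 g/mol

Atom tally by fragment:
  BrCH2 → C:1 H:2 Br:1
  CH2 → C:1 H:2
  CH(Cl) → C:1 H:1 Cl:1
  CH(C2H5) → C:3 H:6
  CH3 → C:1 H:3
Element totals:
  C: 7
  H: 14
  Br: 1
  Cl: 1
Molecular formula: C7H14BrCl.
  M = 7(12.011) + 14(1.008) + 79.904 + 35.45
    = 84.077 + 14.112 + 79.904 + 35.450 = 213.543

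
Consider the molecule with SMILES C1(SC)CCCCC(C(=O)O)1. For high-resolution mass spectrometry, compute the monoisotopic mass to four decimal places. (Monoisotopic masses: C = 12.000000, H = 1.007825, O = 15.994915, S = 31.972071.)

174.0715

Atom tally by fragment:
  cyclohexane ring core → C:6 H:12
  (− 2 ring H displaced by substituents)
  + SCH3 → C:1 H:3 S:1
  + COOH → C:1 H:1 O:2
Element totals:
  C: 8
  H: 14
  O: 2
  S: 1
Molecular formula: C8H14O2S.
  M = 8(12.0) + 14(1.007825) + 2(15.994915) + 31.972071
    = 96.000000 + 14.109550 + 31.989830 + 31.972071 = 174.071451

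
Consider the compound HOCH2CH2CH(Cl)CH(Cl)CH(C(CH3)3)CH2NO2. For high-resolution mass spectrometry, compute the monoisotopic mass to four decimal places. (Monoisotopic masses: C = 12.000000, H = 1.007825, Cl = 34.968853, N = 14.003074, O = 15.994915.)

Atom tally by fragment:
  HOCH2 → C:1 H:3 O:1
  CH2 → C:1 H:2
  CH(Cl) → C:1 H:1 Cl:1
  CH(Cl) → C:1 H:1 Cl:1
  CH(C(CH3)3) → C:5 H:10
  CH2NO2 → C:1 H:2 N:1 O:2
Element totals:
  C: 10
  H: 19
  Cl: 2
  N: 1
  O: 3
Molecular formula: C10H19Cl2NO3.
  M = 10(12.0) + 19(1.007825) + 2(34.968853) + 14.003074 + 3(15.994915)
    = 120.000000 + 19.148675 + 69.937706 + 14.003074 + 47.984745 = 271.074200

271.0742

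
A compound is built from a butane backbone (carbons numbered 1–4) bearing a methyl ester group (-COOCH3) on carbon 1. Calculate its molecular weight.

116.16 g/mol

Atom tally by fragment:
  CH3OOCCH2 → C:3 H:5 O:2
  CH2 → C:1 H:2
  CH2 → C:1 H:2
  CH3 → C:1 H:3
Element totals:
  C: 6
  H: 12
  O: 2
Molecular formula: C6H12O2.
  M = 6(12.011) + 12(1.008) + 2(15.999)
    = 72.066 + 12.096 + 31.998 = 116.160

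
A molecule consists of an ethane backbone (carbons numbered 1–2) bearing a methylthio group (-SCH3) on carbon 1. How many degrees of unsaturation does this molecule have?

Atom tally by fragment:
  CH3SCH2 → C:2 H:5 S:1
  CH3 → C:1 H:3
Element totals:
  C: 3
  H: 8
  S: 1
Molecular formula: C3H8S.
DoU = (2C + 2 + N − H − X) / 2 = (2·3 + 2 + 0 − 8 − 0) / 2 = 0.

0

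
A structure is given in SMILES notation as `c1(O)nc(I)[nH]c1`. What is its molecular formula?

Atom tally by fragment:
  imidazole ring core → C:3 H:4 N:2
  (− 2 ring H displaced by substituents)
  + OH → O:1 H:1
  + I → I:1
Element totals:
  C: 3
  H: 3
  I: 1
  N: 2
  O: 1

C3H3IN2O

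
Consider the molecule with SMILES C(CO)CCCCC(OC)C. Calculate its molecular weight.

Atom tally by fragment:
  HOCH2CH2 → C:2 H:5 O:1
  CH2 → C:1 H:2
  CH2 → C:1 H:2
  CH2 → C:1 H:2
  CH2 → C:1 H:2
  CH(OCH3) → C:2 H:4 O:1
  CH3 → C:1 H:3
Element totals:
  C: 9
  H: 20
  O: 2
Molecular formula: C9H20O2.
  M = 9(12.011) + 20(1.008) + 2(15.999)
    = 108.099 + 20.160 + 31.998 = 160.257

160.26 g/mol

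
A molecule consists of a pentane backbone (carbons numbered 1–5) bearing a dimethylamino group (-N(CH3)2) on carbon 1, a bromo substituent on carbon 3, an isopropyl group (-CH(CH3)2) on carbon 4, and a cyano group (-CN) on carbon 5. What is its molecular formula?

Atom tally by fragment:
  (CH3)2NCH2 → C:3 H:8 N:1
  CH2 → C:1 H:2
  CH(Br) → C:1 H:1 Br:1
  CH(CH(CH3)2) → C:4 H:8
  CH2CN → C:2 H:2 N:1
Element totals:
  C: 11
  H: 21
  Br: 1
  N: 2

C11H21BrN2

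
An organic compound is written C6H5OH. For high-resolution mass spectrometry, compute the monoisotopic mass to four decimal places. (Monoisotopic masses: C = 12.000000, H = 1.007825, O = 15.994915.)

Atom tally by fragment:
  benzene ring core → C:6 H:6
  (− 1 ring H displaced by substituents)
  + OH → O:1 H:1
Element totals:
  C: 6
  H: 6
  O: 1
Molecular formula: C6H6O.
  M = 6(12.0) + 6(1.007825) + 15.994915
    = 72.000000 + 6.046950 + 15.994915 = 94.041865

94.0419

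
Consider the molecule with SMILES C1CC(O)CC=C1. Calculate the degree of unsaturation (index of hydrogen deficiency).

2

Atom tally by fragment:
  cyclohexene ring core → C:6 H:10
  (− 1 ring H displaced by substituents)
  + OH → O:1 H:1
Element totals:
  C: 6
  H: 10
  O: 1
Molecular formula: C6H10O.
DoU = (2C + 2 + N − H − X) / 2 = (2·6 + 2 + 0 − 10 − 0) / 2 = 2.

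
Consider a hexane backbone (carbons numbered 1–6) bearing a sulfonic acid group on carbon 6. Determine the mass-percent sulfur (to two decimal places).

19.29%

Atom tally by fragment:
  CH3 → C:1 H:3
  CH2 → C:1 H:2
  CH2 → C:1 H:2
  CH2 → C:1 H:2
  CH2 → C:1 H:2
  CH2SO3H → C:1 H:3 S:1 O:3
Element totals:
  C: 6
  H: 14
  O: 3
  S: 1
Molecular formula: C6H14O3S.
Molar mass = 166.235 g/mol.
Mass from S: 1 × 32.06 = 32.060 g/mol.
%S = 32.060 / 166.235 × 100 = 19.29%.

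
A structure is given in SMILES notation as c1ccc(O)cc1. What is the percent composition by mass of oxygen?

Atom tally by fragment:
  benzene ring core → C:6 H:6
  (− 1 ring H displaced by substituents)
  + OH → O:1 H:1
Element totals:
  C: 6
  H: 6
  O: 1
Molecular formula: C6H6O.
Molar mass = 94.113 g/mol.
Mass from O: 1 × 15.999 = 15.999 g/mol.
%O = 15.999 / 94.113 × 100 = 17.00%.

17.00%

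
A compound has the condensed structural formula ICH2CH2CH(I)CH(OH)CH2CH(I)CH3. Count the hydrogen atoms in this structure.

13

Element totals:
  C: 7
  H: 13
  I: 3
  O: 1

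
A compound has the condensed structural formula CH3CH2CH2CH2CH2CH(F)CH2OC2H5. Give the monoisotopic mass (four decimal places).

Atom tally by fragment:
  CH3 → C:1 H:3
  CH2 → C:1 H:2
  CH2 → C:1 H:2
  CH2 → C:1 H:2
  CH2 → C:1 H:2
  CH(F) → C:1 H:1 F:1
  CH2OC2H5 → C:3 H:7 O:1
Element totals:
  C: 9
  H: 19
  F: 1
  O: 1
Molecular formula: C9H19FO.
  M = 9(12.0) + 19(1.007825) + 18.998403 + 15.994915
    = 108.000000 + 19.148675 + 18.998403 + 15.994915 = 162.141993

162.1420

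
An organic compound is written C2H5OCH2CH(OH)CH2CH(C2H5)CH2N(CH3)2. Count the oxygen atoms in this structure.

Atom tally by fragment:
  C2H5OCH2 → C:3 H:7 O:1
  CH(OH) → C:1 H:2 O:1
  CH2 → C:1 H:2
  CH(C2H5) → C:3 H:6
  CH2N(CH3)2 → C:3 H:8 N:1
Element totals:
  C: 11
  H: 25
  N: 1
  O: 2

2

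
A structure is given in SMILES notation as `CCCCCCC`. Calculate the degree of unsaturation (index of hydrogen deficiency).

0

Atom tally by fragment:
  CH3 → C:1 H:3
  CH2 → C:1 H:2
  CH2 → C:1 H:2
  CH2 → C:1 H:2
  CH2 → C:1 H:2
  CH2 → C:1 H:2
  CH3 → C:1 H:3
Element totals:
  C: 7
  H: 16
Molecular formula: C7H16.
DoU = (2C + 2 + N − H − X) / 2 = (2·7 + 2 + 0 − 16 − 0) / 2 = 0.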